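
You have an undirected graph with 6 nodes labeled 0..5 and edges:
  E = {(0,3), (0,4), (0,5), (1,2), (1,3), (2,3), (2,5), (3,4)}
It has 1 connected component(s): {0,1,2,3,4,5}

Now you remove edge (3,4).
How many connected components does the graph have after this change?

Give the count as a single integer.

Initial component count: 1
Remove (3,4): not a bridge. Count unchanged: 1.
  After removal, components: {0,1,2,3,4,5}
New component count: 1

Answer: 1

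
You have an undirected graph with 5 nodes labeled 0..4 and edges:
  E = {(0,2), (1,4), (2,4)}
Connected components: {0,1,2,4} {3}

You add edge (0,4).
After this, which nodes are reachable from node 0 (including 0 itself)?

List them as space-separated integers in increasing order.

Before: nodes reachable from 0: {0,1,2,4}
Adding (0,4): both endpoints already in same component. Reachability from 0 unchanged.
After: nodes reachable from 0: {0,1,2,4}

Answer: 0 1 2 4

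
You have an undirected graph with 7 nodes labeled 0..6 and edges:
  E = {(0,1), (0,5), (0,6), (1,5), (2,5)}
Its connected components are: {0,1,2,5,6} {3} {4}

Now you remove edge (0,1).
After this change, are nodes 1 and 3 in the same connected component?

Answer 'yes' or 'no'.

Answer: no

Derivation:
Initial components: {0,1,2,5,6} {3} {4}
Removing edge (0,1): not a bridge — component count unchanged at 3.
New components: {0,1,2,5,6} {3} {4}
Are 1 and 3 in the same component? no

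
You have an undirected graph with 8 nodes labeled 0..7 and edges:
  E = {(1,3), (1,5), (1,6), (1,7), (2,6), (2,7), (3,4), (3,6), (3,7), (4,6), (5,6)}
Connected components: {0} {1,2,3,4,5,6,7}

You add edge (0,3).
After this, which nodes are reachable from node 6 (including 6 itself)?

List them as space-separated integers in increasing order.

Answer: 0 1 2 3 4 5 6 7

Derivation:
Before: nodes reachable from 6: {1,2,3,4,5,6,7}
Adding (0,3): merges 6's component with another. Reachability grows.
After: nodes reachable from 6: {0,1,2,3,4,5,6,7}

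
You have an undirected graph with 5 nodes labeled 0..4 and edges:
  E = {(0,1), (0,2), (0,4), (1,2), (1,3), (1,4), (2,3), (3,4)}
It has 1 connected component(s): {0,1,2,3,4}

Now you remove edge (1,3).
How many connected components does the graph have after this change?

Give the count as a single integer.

Initial component count: 1
Remove (1,3): not a bridge. Count unchanged: 1.
  After removal, components: {0,1,2,3,4}
New component count: 1

Answer: 1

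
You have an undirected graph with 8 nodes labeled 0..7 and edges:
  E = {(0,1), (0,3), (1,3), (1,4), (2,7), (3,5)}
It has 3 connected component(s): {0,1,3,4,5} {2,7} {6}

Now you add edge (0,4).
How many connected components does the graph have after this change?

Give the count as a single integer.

Initial component count: 3
Add (0,4): endpoints already in same component. Count unchanged: 3.
New component count: 3

Answer: 3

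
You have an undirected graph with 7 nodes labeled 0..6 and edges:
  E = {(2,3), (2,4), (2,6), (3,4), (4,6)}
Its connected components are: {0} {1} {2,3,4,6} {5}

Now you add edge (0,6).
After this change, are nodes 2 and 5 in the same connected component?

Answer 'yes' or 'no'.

Initial components: {0} {1} {2,3,4,6} {5}
Adding edge (0,6): merges {0} and {2,3,4,6}.
New components: {0,2,3,4,6} {1} {5}
Are 2 and 5 in the same component? no

Answer: no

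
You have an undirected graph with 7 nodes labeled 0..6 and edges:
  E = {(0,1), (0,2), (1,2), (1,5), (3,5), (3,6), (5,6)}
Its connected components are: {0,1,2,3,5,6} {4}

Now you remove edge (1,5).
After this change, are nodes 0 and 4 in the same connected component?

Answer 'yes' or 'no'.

Initial components: {0,1,2,3,5,6} {4}
Removing edge (1,5): it was a bridge — component count 2 -> 3.
New components: {0,1,2} {3,5,6} {4}
Are 0 and 4 in the same component? no

Answer: no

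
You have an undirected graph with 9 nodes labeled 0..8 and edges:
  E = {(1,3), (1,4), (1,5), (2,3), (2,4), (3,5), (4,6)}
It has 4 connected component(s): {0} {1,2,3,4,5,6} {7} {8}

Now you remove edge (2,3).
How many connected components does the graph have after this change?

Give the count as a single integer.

Answer: 4

Derivation:
Initial component count: 4
Remove (2,3): not a bridge. Count unchanged: 4.
  After removal, components: {0} {1,2,3,4,5,6} {7} {8}
New component count: 4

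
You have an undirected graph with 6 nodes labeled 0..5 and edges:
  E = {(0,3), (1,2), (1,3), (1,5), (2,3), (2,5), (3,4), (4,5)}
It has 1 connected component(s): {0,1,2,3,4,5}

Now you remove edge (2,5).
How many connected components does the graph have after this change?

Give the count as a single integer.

Initial component count: 1
Remove (2,5): not a bridge. Count unchanged: 1.
  After removal, components: {0,1,2,3,4,5}
New component count: 1

Answer: 1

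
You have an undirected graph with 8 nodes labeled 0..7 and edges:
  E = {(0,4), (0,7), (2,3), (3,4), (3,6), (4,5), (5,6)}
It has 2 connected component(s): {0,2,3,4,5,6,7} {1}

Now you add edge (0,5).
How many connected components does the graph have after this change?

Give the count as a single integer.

Initial component count: 2
Add (0,5): endpoints already in same component. Count unchanged: 2.
New component count: 2

Answer: 2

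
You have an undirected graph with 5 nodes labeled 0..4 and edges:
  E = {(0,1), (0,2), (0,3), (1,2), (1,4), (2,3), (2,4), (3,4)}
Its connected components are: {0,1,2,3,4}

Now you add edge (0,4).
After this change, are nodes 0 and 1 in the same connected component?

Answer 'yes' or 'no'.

Answer: yes

Derivation:
Initial components: {0,1,2,3,4}
Adding edge (0,4): both already in same component {0,1,2,3,4}. No change.
New components: {0,1,2,3,4}
Are 0 and 1 in the same component? yes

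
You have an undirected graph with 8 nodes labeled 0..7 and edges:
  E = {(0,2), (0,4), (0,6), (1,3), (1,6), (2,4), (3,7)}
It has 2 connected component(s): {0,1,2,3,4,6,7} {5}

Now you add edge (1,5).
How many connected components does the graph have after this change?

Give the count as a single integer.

Initial component count: 2
Add (1,5): merges two components. Count decreases: 2 -> 1.
New component count: 1

Answer: 1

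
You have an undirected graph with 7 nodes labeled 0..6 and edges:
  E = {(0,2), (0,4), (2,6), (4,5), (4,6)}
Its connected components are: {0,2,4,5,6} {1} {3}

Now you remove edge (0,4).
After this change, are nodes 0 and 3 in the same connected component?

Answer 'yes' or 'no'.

Answer: no

Derivation:
Initial components: {0,2,4,5,6} {1} {3}
Removing edge (0,4): not a bridge — component count unchanged at 3.
New components: {0,2,4,5,6} {1} {3}
Are 0 and 3 in the same component? no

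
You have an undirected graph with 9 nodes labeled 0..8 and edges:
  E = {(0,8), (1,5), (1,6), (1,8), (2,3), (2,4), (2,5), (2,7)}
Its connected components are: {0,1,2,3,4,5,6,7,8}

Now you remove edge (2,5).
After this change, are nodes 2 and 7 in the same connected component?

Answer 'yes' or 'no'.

Answer: yes

Derivation:
Initial components: {0,1,2,3,4,5,6,7,8}
Removing edge (2,5): it was a bridge — component count 1 -> 2.
New components: {0,1,5,6,8} {2,3,4,7}
Are 2 and 7 in the same component? yes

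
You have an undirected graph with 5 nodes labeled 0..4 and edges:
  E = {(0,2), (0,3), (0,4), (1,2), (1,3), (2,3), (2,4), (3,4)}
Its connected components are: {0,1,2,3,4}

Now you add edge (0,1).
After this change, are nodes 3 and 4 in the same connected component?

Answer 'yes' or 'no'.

Answer: yes

Derivation:
Initial components: {0,1,2,3,4}
Adding edge (0,1): both already in same component {0,1,2,3,4}. No change.
New components: {0,1,2,3,4}
Are 3 and 4 in the same component? yes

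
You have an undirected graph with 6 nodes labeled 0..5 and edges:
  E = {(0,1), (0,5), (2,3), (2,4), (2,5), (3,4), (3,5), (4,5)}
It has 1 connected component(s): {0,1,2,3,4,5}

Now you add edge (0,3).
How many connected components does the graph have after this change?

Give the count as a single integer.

Answer: 1

Derivation:
Initial component count: 1
Add (0,3): endpoints already in same component. Count unchanged: 1.
New component count: 1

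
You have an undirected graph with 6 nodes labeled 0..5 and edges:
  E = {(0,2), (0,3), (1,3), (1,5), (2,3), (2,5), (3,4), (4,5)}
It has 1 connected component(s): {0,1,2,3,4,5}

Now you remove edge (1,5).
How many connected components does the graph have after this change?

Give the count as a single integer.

Initial component count: 1
Remove (1,5): not a bridge. Count unchanged: 1.
  After removal, components: {0,1,2,3,4,5}
New component count: 1

Answer: 1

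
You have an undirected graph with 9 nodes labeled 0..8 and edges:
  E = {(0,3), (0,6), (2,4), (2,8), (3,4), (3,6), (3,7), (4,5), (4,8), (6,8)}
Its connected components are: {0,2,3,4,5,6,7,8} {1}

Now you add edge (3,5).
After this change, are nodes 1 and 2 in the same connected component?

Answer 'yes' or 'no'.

Initial components: {0,2,3,4,5,6,7,8} {1}
Adding edge (3,5): both already in same component {0,2,3,4,5,6,7,8}. No change.
New components: {0,2,3,4,5,6,7,8} {1}
Are 1 and 2 in the same component? no

Answer: no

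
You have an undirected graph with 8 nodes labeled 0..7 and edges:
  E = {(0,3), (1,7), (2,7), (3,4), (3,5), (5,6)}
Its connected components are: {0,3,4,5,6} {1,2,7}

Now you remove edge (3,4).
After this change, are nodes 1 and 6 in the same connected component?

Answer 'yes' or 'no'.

Answer: no

Derivation:
Initial components: {0,3,4,5,6} {1,2,7}
Removing edge (3,4): it was a bridge — component count 2 -> 3.
New components: {0,3,5,6} {1,2,7} {4}
Are 1 and 6 in the same component? no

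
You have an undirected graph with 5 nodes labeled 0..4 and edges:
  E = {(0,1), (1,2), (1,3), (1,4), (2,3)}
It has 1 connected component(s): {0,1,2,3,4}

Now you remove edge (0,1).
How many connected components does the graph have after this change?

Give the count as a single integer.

Answer: 2

Derivation:
Initial component count: 1
Remove (0,1): it was a bridge. Count increases: 1 -> 2.
  After removal, components: {0} {1,2,3,4}
New component count: 2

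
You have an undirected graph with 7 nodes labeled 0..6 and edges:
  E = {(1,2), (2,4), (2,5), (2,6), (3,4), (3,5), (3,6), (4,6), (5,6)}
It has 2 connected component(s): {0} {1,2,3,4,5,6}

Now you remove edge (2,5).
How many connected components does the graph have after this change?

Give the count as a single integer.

Answer: 2

Derivation:
Initial component count: 2
Remove (2,5): not a bridge. Count unchanged: 2.
  After removal, components: {0} {1,2,3,4,5,6}
New component count: 2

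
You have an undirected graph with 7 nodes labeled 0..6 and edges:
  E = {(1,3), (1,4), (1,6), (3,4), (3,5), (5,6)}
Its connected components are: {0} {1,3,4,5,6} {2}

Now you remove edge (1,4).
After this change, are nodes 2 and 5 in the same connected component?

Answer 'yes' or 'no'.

Answer: no

Derivation:
Initial components: {0} {1,3,4,5,6} {2}
Removing edge (1,4): not a bridge — component count unchanged at 3.
New components: {0} {1,3,4,5,6} {2}
Are 2 and 5 in the same component? no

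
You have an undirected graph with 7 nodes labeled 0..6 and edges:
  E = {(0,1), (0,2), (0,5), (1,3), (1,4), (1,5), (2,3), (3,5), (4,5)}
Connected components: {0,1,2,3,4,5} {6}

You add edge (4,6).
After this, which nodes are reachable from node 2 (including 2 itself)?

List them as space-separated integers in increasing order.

Before: nodes reachable from 2: {0,1,2,3,4,5}
Adding (4,6): merges 2's component with another. Reachability grows.
After: nodes reachable from 2: {0,1,2,3,4,5,6}

Answer: 0 1 2 3 4 5 6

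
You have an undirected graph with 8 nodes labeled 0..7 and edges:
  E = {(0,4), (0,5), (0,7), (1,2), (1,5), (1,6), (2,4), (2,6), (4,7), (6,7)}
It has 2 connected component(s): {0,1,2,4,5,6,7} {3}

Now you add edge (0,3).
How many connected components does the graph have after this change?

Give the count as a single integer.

Initial component count: 2
Add (0,3): merges two components. Count decreases: 2 -> 1.
New component count: 1

Answer: 1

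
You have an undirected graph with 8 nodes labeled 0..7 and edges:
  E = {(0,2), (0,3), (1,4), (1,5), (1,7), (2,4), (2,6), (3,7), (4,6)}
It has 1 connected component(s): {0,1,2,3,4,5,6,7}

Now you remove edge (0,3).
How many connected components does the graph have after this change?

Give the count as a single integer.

Answer: 1

Derivation:
Initial component count: 1
Remove (0,3): not a bridge. Count unchanged: 1.
  After removal, components: {0,1,2,3,4,5,6,7}
New component count: 1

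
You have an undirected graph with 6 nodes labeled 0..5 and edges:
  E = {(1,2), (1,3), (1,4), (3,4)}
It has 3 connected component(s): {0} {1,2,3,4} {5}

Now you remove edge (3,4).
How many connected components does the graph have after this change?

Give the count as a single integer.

Answer: 3

Derivation:
Initial component count: 3
Remove (3,4): not a bridge. Count unchanged: 3.
  After removal, components: {0} {1,2,3,4} {5}
New component count: 3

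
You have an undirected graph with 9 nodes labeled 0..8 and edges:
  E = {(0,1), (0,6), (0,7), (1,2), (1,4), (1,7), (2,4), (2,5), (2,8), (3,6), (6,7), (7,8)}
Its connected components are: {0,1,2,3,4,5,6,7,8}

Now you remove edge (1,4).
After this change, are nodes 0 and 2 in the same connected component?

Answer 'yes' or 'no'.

Answer: yes

Derivation:
Initial components: {0,1,2,3,4,5,6,7,8}
Removing edge (1,4): not a bridge — component count unchanged at 1.
New components: {0,1,2,3,4,5,6,7,8}
Are 0 and 2 in the same component? yes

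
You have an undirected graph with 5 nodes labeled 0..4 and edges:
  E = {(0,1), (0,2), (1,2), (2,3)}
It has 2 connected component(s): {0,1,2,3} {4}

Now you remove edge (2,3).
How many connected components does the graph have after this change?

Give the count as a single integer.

Initial component count: 2
Remove (2,3): it was a bridge. Count increases: 2 -> 3.
  After removal, components: {0,1,2} {3} {4}
New component count: 3

Answer: 3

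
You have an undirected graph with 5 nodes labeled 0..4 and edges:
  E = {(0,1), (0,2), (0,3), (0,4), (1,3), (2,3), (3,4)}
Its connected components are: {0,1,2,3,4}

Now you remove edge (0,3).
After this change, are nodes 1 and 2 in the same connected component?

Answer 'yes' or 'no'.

Initial components: {0,1,2,3,4}
Removing edge (0,3): not a bridge — component count unchanged at 1.
New components: {0,1,2,3,4}
Are 1 and 2 in the same component? yes

Answer: yes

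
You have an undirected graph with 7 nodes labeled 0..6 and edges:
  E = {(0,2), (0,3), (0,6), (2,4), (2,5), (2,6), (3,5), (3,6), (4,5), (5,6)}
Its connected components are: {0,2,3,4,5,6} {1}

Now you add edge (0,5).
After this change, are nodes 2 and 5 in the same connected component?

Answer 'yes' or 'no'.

Answer: yes

Derivation:
Initial components: {0,2,3,4,5,6} {1}
Adding edge (0,5): both already in same component {0,2,3,4,5,6}. No change.
New components: {0,2,3,4,5,6} {1}
Are 2 and 5 in the same component? yes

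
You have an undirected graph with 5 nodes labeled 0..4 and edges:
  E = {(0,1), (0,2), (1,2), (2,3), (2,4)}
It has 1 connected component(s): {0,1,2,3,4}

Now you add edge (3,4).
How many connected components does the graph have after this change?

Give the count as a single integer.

Answer: 1

Derivation:
Initial component count: 1
Add (3,4): endpoints already in same component. Count unchanged: 1.
New component count: 1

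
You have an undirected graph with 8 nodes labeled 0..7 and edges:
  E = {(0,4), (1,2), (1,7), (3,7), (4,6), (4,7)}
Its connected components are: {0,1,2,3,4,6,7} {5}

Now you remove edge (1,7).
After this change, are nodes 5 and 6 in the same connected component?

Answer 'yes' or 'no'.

Initial components: {0,1,2,3,4,6,7} {5}
Removing edge (1,7): it was a bridge — component count 2 -> 3.
New components: {0,3,4,6,7} {1,2} {5}
Are 5 and 6 in the same component? no

Answer: no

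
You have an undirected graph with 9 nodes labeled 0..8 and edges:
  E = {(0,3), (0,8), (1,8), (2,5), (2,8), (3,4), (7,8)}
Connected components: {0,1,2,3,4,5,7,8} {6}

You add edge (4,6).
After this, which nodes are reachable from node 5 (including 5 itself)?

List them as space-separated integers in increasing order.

Before: nodes reachable from 5: {0,1,2,3,4,5,7,8}
Adding (4,6): merges 5's component with another. Reachability grows.
After: nodes reachable from 5: {0,1,2,3,4,5,6,7,8}

Answer: 0 1 2 3 4 5 6 7 8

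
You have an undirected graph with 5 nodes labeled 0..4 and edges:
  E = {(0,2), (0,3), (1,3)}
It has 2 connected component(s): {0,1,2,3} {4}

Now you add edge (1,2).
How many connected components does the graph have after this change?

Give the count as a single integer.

Answer: 2

Derivation:
Initial component count: 2
Add (1,2): endpoints already in same component. Count unchanged: 2.
New component count: 2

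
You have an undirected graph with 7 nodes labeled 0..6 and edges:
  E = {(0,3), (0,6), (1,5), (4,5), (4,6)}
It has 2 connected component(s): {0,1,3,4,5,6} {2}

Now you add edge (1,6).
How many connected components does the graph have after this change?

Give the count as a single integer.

Initial component count: 2
Add (1,6): endpoints already in same component. Count unchanged: 2.
New component count: 2

Answer: 2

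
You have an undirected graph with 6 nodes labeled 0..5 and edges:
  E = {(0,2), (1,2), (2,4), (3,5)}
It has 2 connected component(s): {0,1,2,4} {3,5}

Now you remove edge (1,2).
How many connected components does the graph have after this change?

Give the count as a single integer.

Initial component count: 2
Remove (1,2): it was a bridge. Count increases: 2 -> 3.
  After removal, components: {0,2,4} {1} {3,5}
New component count: 3

Answer: 3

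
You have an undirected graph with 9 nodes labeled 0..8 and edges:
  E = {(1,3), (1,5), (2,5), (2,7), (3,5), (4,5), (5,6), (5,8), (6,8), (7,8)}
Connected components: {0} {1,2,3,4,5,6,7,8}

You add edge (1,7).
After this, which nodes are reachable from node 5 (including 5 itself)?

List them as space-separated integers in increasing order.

Before: nodes reachable from 5: {1,2,3,4,5,6,7,8}
Adding (1,7): both endpoints already in same component. Reachability from 5 unchanged.
After: nodes reachable from 5: {1,2,3,4,5,6,7,8}

Answer: 1 2 3 4 5 6 7 8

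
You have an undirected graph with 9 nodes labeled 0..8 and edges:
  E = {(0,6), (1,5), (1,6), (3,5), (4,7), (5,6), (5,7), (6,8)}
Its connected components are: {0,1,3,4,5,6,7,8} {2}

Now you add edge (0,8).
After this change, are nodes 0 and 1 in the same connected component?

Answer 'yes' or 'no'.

Initial components: {0,1,3,4,5,6,7,8} {2}
Adding edge (0,8): both already in same component {0,1,3,4,5,6,7,8}. No change.
New components: {0,1,3,4,5,6,7,8} {2}
Are 0 and 1 in the same component? yes

Answer: yes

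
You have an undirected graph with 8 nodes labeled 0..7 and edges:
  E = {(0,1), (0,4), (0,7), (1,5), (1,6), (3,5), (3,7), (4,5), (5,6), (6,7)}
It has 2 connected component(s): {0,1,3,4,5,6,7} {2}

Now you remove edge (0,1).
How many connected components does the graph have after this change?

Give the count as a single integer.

Answer: 2

Derivation:
Initial component count: 2
Remove (0,1): not a bridge. Count unchanged: 2.
  After removal, components: {0,1,3,4,5,6,7} {2}
New component count: 2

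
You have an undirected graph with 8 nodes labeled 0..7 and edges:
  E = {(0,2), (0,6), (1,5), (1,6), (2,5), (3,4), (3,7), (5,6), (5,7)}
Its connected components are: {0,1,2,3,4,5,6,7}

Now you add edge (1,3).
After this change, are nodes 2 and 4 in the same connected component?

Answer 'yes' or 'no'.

Answer: yes

Derivation:
Initial components: {0,1,2,3,4,5,6,7}
Adding edge (1,3): both already in same component {0,1,2,3,4,5,6,7}. No change.
New components: {0,1,2,3,4,5,6,7}
Are 2 and 4 in the same component? yes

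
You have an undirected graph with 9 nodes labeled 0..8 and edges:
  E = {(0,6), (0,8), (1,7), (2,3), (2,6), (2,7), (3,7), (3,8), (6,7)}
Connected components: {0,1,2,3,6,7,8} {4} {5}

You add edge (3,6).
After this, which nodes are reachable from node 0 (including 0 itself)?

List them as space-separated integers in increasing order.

Answer: 0 1 2 3 6 7 8

Derivation:
Before: nodes reachable from 0: {0,1,2,3,6,7,8}
Adding (3,6): both endpoints already in same component. Reachability from 0 unchanged.
After: nodes reachable from 0: {0,1,2,3,6,7,8}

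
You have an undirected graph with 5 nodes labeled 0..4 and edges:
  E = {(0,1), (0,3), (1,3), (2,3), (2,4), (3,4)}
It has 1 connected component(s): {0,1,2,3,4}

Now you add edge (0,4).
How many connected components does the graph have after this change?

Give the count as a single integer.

Initial component count: 1
Add (0,4): endpoints already in same component. Count unchanged: 1.
New component count: 1

Answer: 1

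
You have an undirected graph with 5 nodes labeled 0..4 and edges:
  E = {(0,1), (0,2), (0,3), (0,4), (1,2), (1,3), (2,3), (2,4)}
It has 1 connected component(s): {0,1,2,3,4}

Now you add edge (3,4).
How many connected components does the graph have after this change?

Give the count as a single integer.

Initial component count: 1
Add (3,4): endpoints already in same component. Count unchanged: 1.
New component count: 1

Answer: 1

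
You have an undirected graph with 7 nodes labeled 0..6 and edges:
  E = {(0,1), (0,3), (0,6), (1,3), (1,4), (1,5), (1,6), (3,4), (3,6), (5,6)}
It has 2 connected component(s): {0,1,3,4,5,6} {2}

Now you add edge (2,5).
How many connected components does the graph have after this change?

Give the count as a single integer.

Initial component count: 2
Add (2,5): merges two components. Count decreases: 2 -> 1.
New component count: 1

Answer: 1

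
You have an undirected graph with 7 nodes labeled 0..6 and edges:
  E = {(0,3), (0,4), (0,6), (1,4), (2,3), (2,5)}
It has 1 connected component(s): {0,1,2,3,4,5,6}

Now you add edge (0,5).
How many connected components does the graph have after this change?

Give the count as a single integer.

Initial component count: 1
Add (0,5): endpoints already in same component. Count unchanged: 1.
New component count: 1

Answer: 1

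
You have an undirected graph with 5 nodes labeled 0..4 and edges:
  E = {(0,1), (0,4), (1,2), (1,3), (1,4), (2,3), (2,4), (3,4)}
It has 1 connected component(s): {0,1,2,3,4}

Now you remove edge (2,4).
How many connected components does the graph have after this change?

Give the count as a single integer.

Initial component count: 1
Remove (2,4): not a bridge. Count unchanged: 1.
  After removal, components: {0,1,2,3,4}
New component count: 1

Answer: 1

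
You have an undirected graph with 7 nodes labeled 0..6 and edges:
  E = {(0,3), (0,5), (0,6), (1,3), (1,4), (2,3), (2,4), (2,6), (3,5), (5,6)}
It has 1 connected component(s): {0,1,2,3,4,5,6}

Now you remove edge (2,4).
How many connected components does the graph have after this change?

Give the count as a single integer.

Answer: 1

Derivation:
Initial component count: 1
Remove (2,4): not a bridge. Count unchanged: 1.
  After removal, components: {0,1,2,3,4,5,6}
New component count: 1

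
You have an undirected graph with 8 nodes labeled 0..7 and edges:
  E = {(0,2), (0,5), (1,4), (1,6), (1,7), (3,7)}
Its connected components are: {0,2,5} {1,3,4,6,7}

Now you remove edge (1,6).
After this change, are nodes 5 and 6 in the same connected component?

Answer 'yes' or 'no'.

Initial components: {0,2,5} {1,3,4,6,7}
Removing edge (1,6): it was a bridge — component count 2 -> 3.
New components: {0,2,5} {1,3,4,7} {6}
Are 5 and 6 in the same component? no

Answer: no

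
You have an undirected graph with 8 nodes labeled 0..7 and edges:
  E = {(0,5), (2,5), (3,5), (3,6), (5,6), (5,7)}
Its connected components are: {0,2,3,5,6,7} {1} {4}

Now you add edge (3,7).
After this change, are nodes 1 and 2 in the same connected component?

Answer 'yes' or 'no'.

Answer: no

Derivation:
Initial components: {0,2,3,5,6,7} {1} {4}
Adding edge (3,7): both already in same component {0,2,3,5,6,7}. No change.
New components: {0,2,3,5,6,7} {1} {4}
Are 1 and 2 in the same component? no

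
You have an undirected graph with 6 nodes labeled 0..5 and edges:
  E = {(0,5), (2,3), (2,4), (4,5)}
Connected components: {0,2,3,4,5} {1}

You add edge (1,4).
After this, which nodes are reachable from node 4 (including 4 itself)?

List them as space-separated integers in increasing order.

Before: nodes reachable from 4: {0,2,3,4,5}
Adding (1,4): merges 4's component with another. Reachability grows.
After: nodes reachable from 4: {0,1,2,3,4,5}

Answer: 0 1 2 3 4 5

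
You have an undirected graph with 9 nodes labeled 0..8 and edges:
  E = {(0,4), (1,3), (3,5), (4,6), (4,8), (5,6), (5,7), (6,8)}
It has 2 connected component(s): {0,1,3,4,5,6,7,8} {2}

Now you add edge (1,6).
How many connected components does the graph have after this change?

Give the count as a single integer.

Initial component count: 2
Add (1,6): endpoints already in same component. Count unchanged: 2.
New component count: 2

Answer: 2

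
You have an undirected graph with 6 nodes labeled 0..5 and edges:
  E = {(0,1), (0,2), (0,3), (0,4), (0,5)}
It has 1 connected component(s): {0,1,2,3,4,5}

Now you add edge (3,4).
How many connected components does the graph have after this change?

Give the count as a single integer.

Initial component count: 1
Add (3,4): endpoints already in same component. Count unchanged: 1.
New component count: 1

Answer: 1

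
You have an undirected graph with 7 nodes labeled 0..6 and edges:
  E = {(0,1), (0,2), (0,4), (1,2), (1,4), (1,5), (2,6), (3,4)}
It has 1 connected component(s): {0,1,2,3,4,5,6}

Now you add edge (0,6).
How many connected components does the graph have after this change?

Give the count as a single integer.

Initial component count: 1
Add (0,6): endpoints already in same component. Count unchanged: 1.
New component count: 1

Answer: 1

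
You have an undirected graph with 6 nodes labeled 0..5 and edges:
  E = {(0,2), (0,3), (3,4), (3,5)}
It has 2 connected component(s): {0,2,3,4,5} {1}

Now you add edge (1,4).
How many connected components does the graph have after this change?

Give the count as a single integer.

Initial component count: 2
Add (1,4): merges two components. Count decreases: 2 -> 1.
New component count: 1

Answer: 1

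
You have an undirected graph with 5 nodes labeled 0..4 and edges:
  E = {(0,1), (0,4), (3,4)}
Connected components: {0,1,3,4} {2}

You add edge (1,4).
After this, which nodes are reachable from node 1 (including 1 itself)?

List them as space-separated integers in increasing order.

Answer: 0 1 3 4

Derivation:
Before: nodes reachable from 1: {0,1,3,4}
Adding (1,4): both endpoints already in same component. Reachability from 1 unchanged.
After: nodes reachable from 1: {0,1,3,4}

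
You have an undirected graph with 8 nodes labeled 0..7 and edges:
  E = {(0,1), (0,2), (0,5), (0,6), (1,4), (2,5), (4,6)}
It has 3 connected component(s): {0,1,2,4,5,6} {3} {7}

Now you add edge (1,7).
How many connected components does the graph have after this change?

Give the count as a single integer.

Initial component count: 3
Add (1,7): merges two components. Count decreases: 3 -> 2.
New component count: 2

Answer: 2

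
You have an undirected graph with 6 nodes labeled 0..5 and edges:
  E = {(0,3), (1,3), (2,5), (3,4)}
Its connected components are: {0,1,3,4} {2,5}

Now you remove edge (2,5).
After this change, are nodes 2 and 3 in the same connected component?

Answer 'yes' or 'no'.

Initial components: {0,1,3,4} {2,5}
Removing edge (2,5): it was a bridge — component count 2 -> 3.
New components: {0,1,3,4} {2} {5}
Are 2 and 3 in the same component? no

Answer: no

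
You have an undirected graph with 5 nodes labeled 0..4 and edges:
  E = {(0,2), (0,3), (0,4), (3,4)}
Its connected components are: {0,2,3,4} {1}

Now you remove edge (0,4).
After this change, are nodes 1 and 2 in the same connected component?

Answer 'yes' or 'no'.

Initial components: {0,2,3,4} {1}
Removing edge (0,4): not a bridge — component count unchanged at 2.
New components: {0,2,3,4} {1}
Are 1 and 2 in the same component? no

Answer: no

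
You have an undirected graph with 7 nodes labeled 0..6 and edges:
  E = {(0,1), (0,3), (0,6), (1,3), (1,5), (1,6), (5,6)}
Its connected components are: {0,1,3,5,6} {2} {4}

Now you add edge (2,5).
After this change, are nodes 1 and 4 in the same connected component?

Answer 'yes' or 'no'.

Answer: no

Derivation:
Initial components: {0,1,3,5,6} {2} {4}
Adding edge (2,5): merges {2} and {0,1,3,5,6}.
New components: {0,1,2,3,5,6} {4}
Are 1 and 4 in the same component? no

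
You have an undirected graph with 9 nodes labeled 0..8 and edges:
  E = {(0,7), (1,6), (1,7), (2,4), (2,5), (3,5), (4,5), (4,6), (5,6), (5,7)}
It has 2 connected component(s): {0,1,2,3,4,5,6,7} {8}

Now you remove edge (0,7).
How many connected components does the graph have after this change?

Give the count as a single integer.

Initial component count: 2
Remove (0,7): it was a bridge. Count increases: 2 -> 3.
  After removal, components: {0} {1,2,3,4,5,6,7} {8}
New component count: 3

Answer: 3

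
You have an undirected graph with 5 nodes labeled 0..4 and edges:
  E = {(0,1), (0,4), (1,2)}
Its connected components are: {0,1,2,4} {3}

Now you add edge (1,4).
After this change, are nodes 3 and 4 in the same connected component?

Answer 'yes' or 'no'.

Initial components: {0,1,2,4} {3}
Adding edge (1,4): both already in same component {0,1,2,4}. No change.
New components: {0,1,2,4} {3}
Are 3 and 4 in the same component? no

Answer: no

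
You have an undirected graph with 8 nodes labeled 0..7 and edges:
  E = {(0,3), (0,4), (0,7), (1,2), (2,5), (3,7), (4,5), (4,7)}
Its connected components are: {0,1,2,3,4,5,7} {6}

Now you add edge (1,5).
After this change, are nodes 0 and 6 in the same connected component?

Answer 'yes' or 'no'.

Initial components: {0,1,2,3,4,5,7} {6}
Adding edge (1,5): both already in same component {0,1,2,3,4,5,7}. No change.
New components: {0,1,2,3,4,5,7} {6}
Are 0 and 6 in the same component? no

Answer: no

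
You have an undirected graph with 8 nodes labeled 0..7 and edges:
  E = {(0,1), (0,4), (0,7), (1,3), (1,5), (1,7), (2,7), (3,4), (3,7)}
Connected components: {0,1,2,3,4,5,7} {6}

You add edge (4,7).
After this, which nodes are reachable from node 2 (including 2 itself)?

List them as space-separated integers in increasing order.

Answer: 0 1 2 3 4 5 7

Derivation:
Before: nodes reachable from 2: {0,1,2,3,4,5,7}
Adding (4,7): both endpoints already in same component. Reachability from 2 unchanged.
After: nodes reachable from 2: {0,1,2,3,4,5,7}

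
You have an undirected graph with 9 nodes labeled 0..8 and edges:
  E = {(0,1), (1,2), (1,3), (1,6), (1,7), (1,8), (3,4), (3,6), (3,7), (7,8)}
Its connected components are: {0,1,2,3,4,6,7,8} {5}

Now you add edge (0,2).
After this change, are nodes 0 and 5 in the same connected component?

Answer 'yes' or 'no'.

Answer: no

Derivation:
Initial components: {0,1,2,3,4,6,7,8} {5}
Adding edge (0,2): both already in same component {0,1,2,3,4,6,7,8}. No change.
New components: {0,1,2,3,4,6,7,8} {5}
Are 0 and 5 in the same component? no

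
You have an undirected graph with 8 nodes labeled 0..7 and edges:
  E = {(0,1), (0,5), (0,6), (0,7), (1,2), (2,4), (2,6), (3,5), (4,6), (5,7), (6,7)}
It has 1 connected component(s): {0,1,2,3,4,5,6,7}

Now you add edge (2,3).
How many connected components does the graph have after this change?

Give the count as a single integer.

Answer: 1

Derivation:
Initial component count: 1
Add (2,3): endpoints already in same component. Count unchanged: 1.
New component count: 1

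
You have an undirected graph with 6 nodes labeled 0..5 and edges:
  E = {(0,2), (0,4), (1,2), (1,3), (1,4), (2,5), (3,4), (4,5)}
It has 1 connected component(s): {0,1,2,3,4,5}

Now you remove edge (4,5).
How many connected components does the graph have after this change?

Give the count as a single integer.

Answer: 1

Derivation:
Initial component count: 1
Remove (4,5): not a bridge. Count unchanged: 1.
  After removal, components: {0,1,2,3,4,5}
New component count: 1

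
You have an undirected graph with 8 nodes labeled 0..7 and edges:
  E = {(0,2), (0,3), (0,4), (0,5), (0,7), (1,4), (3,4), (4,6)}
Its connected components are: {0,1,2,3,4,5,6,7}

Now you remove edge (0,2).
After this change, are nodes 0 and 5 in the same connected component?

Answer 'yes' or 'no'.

Answer: yes

Derivation:
Initial components: {0,1,2,3,4,5,6,7}
Removing edge (0,2): it was a bridge — component count 1 -> 2.
New components: {0,1,3,4,5,6,7} {2}
Are 0 and 5 in the same component? yes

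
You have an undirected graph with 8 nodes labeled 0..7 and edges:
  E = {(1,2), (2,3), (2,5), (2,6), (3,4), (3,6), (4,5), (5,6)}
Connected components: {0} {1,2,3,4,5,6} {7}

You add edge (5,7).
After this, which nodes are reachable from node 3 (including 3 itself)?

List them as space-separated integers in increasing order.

Answer: 1 2 3 4 5 6 7

Derivation:
Before: nodes reachable from 3: {1,2,3,4,5,6}
Adding (5,7): merges 3's component with another. Reachability grows.
After: nodes reachable from 3: {1,2,3,4,5,6,7}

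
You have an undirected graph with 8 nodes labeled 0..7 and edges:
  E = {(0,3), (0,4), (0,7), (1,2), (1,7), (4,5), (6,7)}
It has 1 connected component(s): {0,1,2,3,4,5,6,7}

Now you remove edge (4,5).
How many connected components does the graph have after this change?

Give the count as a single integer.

Initial component count: 1
Remove (4,5): it was a bridge. Count increases: 1 -> 2.
  After removal, components: {0,1,2,3,4,6,7} {5}
New component count: 2

Answer: 2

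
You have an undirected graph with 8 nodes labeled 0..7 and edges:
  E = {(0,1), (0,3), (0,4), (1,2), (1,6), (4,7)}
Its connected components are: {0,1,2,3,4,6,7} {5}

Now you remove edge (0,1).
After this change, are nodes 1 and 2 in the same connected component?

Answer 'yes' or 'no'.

Initial components: {0,1,2,3,4,6,7} {5}
Removing edge (0,1): it was a bridge — component count 2 -> 3.
New components: {0,3,4,7} {1,2,6} {5}
Are 1 and 2 in the same component? yes

Answer: yes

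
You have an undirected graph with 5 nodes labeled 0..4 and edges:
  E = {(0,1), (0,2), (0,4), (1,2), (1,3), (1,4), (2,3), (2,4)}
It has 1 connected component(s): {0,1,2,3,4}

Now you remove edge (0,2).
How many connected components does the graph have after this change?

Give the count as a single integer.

Answer: 1

Derivation:
Initial component count: 1
Remove (0,2): not a bridge. Count unchanged: 1.
  After removal, components: {0,1,2,3,4}
New component count: 1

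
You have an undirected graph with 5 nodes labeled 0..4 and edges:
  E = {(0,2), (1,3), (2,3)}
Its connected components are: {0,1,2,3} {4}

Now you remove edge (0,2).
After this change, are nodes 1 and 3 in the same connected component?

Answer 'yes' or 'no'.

Initial components: {0,1,2,3} {4}
Removing edge (0,2): it was a bridge — component count 2 -> 3.
New components: {0} {1,2,3} {4}
Are 1 and 3 in the same component? yes

Answer: yes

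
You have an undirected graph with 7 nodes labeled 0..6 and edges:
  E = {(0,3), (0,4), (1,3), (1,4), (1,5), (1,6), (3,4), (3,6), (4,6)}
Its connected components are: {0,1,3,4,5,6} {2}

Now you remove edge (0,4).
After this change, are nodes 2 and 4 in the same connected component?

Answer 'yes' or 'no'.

Initial components: {0,1,3,4,5,6} {2}
Removing edge (0,4): not a bridge — component count unchanged at 2.
New components: {0,1,3,4,5,6} {2}
Are 2 and 4 in the same component? no

Answer: no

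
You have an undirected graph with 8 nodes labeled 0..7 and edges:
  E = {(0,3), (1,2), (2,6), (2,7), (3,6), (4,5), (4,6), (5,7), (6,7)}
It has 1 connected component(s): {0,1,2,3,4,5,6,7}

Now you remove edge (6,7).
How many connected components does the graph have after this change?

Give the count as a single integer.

Initial component count: 1
Remove (6,7): not a bridge. Count unchanged: 1.
  After removal, components: {0,1,2,3,4,5,6,7}
New component count: 1

Answer: 1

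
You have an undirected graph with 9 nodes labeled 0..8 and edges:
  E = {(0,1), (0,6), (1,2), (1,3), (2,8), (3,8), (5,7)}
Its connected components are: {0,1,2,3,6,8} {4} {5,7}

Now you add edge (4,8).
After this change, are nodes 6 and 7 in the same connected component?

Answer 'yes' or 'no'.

Answer: no

Derivation:
Initial components: {0,1,2,3,6,8} {4} {5,7}
Adding edge (4,8): merges {4} and {0,1,2,3,6,8}.
New components: {0,1,2,3,4,6,8} {5,7}
Are 6 and 7 in the same component? no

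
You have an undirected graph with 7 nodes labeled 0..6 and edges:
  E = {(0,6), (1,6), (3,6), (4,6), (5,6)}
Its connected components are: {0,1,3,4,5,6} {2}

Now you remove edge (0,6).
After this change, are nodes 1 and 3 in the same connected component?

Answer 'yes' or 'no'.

Answer: yes

Derivation:
Initial components: {0,1,3,4,5,6} {2}
Removing edge (0,6): it was a bridge — component count 2 -> 3.
New components: {0} {1,3,4,5,6} {2}
Are 1 and 3 in the same component? yes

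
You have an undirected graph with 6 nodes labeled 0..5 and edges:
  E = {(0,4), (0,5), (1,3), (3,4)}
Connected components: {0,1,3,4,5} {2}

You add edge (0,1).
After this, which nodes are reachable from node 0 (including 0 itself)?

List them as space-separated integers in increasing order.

Answer: 0 1 3 4 5

Derivation:
Before: nodes reachable from 0: {0,1,3,4,5}
Adding (0,1): both endpoints already in same component. Reachability from 0 unchanged.
After: nodes reachable from 0: {0,1,3,4,5}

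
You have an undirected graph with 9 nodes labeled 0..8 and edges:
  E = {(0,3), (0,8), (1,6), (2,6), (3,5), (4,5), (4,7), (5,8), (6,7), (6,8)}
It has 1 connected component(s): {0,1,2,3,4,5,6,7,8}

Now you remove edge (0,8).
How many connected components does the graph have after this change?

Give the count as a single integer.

Initial component count: 1
Remove (0,8): not a bridge. Count unchanged: 1.
  After removal, components: {0,1,2,3,4,5,6,7,8}
New component count: 1

Answer: 1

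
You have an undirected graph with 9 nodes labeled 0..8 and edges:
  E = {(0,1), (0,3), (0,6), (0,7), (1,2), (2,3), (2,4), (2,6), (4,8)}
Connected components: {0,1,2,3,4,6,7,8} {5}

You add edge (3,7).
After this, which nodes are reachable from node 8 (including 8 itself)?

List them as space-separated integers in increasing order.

Answer: 0 1 2 3 4 6 7 8

Derivation:
Before: nodes reachable from 8: {0,1,2,3,4,6,7,8}
Adding (3,7): both endpoints already in same component. Reachability from 8 unchanged.
After: nodes reachable from 8: {0,1,2,3,4,6,7,8}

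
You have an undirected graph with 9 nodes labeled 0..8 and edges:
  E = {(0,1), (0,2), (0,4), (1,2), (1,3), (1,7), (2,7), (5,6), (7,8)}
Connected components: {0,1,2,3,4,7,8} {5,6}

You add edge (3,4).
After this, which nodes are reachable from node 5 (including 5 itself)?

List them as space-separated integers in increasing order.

Before: nodes reachable from 5: {5,6}
Adding (3,4): both endpoints already in same component. Reachability from 5 unchanged.
After: nodes reachable from 5: {5,6}

Answer: 5 6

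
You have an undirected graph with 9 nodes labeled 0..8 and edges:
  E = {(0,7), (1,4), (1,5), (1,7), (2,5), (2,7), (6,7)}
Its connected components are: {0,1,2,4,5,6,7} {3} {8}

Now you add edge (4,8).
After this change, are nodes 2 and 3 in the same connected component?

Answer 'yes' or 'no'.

Initial components: {0,1,2,4,5,6,7} {3} {8}
Adding edge (4,8): merges {0,1,2,4,5,6,7} and {8}.
New components: {0,1,2,4,5,6,7,8} {3}
Are 2 and 3 in the same component? no

Answer: no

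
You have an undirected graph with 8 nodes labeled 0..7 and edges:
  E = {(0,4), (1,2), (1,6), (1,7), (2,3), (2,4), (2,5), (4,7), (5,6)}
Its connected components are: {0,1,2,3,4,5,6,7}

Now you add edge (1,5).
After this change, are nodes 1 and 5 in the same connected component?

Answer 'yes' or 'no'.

Initial components: {0,1,2,3,4,5,6,7}
Adding edge (1,5): both already in same component {0,1,2,3,4,5,6,7}. No change.
New components: {0,1,2,3,4,5,6,7}
Are 1 and 5 in the same component? yes

Answer: yes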